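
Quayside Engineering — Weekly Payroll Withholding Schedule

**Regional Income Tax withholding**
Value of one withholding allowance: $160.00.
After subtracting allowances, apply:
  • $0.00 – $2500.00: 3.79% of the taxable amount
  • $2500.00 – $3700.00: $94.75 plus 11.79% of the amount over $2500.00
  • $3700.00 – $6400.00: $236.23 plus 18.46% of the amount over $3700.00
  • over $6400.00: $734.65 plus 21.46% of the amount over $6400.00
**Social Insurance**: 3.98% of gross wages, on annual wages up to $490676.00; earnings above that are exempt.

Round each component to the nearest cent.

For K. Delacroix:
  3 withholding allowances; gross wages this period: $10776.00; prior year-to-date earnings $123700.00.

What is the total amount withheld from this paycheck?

$1999.61

Regional Income Tax: taxable = $10776.00 − 3×$160.00 = $10296.00
  $734.65 + 21.46% × ($10296.00 − $6400.00) = $734.65 + 21.46% × $3896.00 = $1570.73
Social Insurance: 3.98% × $10776.00 = $428.88
Total: $1570.73 + $428.88 = $1999.61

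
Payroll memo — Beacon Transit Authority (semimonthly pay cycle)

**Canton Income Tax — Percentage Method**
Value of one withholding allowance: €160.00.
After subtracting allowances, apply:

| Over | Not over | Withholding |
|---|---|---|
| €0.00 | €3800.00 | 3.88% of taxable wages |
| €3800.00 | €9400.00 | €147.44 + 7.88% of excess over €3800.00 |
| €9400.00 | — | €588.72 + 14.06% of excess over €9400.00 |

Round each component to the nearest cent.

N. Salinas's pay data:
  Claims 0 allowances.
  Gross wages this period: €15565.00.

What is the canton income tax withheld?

Canton Income Tax: taxable = €15565.00
  €588.72 + 14.06% × (€15565.00 − €9400.00) = €588.72 + 14.06% × €6165.00 = €1455.52

€1455.52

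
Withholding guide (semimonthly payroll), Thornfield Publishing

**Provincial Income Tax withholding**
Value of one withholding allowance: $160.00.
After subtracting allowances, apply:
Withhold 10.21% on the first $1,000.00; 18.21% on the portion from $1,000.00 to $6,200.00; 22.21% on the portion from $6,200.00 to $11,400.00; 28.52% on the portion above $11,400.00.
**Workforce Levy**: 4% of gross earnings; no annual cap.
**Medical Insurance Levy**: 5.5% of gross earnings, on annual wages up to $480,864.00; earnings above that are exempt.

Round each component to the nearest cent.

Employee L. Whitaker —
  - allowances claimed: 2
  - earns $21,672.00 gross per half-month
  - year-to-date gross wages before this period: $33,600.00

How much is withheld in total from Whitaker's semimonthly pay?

$7,101.09

Provincial Income Tax: taxable = $21,672.00 − 2×$160.00 = $21,352.00
  $2,203.94 + 28.52% × ($21,352.00 − $11,400.00) = $2,203.94 + 28.52% × $9,952.00 = $5,042.25
Workforce Levy: 4% × $21,672.00 = $866.88
Medical Insurance Levy: 5.5% × $21,672.00 = $1,191.96
Total: $5,042.25 + $866.88 + $1,191.96 = $7,101.09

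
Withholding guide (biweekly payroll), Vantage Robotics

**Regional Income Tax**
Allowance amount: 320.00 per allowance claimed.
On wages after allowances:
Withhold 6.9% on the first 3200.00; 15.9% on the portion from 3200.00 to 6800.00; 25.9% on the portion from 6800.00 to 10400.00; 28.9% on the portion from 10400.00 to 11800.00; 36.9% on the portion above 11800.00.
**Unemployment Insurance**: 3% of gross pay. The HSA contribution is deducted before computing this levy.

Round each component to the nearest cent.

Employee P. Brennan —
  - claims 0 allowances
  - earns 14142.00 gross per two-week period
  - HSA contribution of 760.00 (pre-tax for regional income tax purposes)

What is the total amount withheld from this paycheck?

3115.42

Regional Income Tax: taxable = 14142.00 − 760.00 = 13382.00
  2130.20 + 36.9% × (13382.00 − 11800.00) = 2130.20 + 36.9% × 1582.00 = 2713.96
Unemployment Insurance: 3% × 13382.00 = 401.46
Total: 2713.96 + 401.46 = 3115.42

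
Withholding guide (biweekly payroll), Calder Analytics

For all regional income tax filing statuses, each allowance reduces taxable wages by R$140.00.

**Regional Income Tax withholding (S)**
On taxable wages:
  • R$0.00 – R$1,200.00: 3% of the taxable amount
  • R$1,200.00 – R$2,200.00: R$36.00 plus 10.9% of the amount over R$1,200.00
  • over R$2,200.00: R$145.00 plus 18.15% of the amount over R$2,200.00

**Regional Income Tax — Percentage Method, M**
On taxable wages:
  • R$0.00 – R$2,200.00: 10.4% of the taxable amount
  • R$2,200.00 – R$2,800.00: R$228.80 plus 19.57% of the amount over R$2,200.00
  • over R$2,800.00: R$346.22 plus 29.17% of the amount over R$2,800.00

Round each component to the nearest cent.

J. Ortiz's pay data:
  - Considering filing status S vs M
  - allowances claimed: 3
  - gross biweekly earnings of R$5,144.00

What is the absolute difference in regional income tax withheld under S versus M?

Regional Income Tax (S): taxable = R$5,144.00 − 3×R$140.00 = R$4,724.00
  R$145.00 + 18.15% × (R$4,724.00 − R$2,200.00) = R$145.00 + 18.15% × R$2,524.00 = R$603.11
Regional Income Tax (M): taxable = R$5,144.00 − 3×R$140.00 = R$4,724.00
  R$346.22 + 29.17% × (R$4,724.00 − R$2,800.00) = R$346.22 + 29.17% × R$1,924.00 = R$907.45
Difference: |R$603.11 − R$907.45| = R$304.34 (higher under M)

R$304.34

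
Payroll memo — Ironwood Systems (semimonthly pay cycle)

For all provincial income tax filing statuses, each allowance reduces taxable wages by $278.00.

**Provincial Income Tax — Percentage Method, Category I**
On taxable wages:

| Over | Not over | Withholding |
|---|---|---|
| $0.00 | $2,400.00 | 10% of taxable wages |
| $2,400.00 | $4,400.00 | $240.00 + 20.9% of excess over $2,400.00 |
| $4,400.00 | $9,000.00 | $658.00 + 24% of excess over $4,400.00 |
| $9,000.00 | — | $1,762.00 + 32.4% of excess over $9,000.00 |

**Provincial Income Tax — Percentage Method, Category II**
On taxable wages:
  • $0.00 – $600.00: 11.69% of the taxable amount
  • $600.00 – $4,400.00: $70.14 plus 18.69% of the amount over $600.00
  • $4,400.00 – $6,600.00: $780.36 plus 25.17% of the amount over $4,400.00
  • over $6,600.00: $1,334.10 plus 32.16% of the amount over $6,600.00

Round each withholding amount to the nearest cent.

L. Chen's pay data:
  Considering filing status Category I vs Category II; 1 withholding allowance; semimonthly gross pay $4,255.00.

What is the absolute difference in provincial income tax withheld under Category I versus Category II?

$131.71

Provincial Income Tax (Category I): taxable = $4,255.00 − 1×$278.00 = $3,977.00
  $240.00 + 20.9% × ($3,977.00 − $2,400.00) = $240.00 + 20.9% × $1,577.00 = $569.59
Provincial Income Tax (Category II): taxable = $4,255.00 − 1×$278.00 = $3,977.00
  $70.14 + 18.69% × ($3,977.00 − $600.00) = $70.14 + 18.69% × $3,377.00 = $701.30
Difference: |$569.59 − $701.30| = $131.71 (higher under Category II)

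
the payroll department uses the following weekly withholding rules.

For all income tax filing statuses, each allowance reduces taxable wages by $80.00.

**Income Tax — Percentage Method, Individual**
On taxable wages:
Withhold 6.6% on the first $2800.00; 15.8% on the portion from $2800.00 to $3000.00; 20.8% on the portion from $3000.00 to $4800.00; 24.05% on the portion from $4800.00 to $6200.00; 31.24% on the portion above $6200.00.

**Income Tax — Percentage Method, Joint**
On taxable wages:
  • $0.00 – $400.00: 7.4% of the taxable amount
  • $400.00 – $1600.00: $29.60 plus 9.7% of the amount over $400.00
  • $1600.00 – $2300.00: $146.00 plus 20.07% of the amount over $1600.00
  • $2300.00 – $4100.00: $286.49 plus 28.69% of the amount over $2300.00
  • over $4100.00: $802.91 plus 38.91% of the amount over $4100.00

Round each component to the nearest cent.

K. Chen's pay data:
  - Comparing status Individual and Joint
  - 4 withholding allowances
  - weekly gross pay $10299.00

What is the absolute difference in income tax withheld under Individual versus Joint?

Income Tax (Individual): taxable = $10299.00 − 4×$80.00 = $9979.00
  $927.50 + 31.24% × ($9979.00 − $6200.00) = $927.50 + 31.24% × $3779.00 = $2108.06
Income Tax (Joint): taxable = $10299.00 − 4×$80.00 = $9979.00
  $802.91 + 38.91% × ($9979.00 − $4100.00) = $802.91 + 38.91% × $5879.00 = $3090.43
Difference: |$2108.06 − $3090.43| = $982.37 (higher under Joint)

$982.37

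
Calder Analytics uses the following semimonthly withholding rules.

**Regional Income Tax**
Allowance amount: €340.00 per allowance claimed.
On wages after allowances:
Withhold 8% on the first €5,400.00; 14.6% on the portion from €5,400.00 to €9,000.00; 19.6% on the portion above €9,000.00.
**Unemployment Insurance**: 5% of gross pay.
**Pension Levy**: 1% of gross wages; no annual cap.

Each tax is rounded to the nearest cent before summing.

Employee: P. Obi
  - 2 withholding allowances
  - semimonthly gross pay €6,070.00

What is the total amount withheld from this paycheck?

€795.40

Regional Income Tax: taxable = €6,070.00 − 2×€340.00 = €5,390.00
  8% × €5,390.00 = €431.20
Unemployment Insurance: 5% × €6,070.00 = €303.50
Pension Levy: 1% × €6,070.00 = €60.70
Total: €431.20 + €303.50 + €60.70 = €795.40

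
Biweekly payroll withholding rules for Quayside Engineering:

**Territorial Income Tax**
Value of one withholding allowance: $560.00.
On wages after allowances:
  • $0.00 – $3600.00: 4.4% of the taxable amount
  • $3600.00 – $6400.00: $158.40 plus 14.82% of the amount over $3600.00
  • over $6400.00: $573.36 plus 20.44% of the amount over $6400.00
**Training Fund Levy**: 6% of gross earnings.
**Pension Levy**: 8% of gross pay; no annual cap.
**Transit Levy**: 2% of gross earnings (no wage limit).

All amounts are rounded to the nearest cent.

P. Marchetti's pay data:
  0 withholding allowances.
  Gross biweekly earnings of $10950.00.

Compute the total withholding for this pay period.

Territorial Income Tax: taxable = $10950.00
  $573.36 + 20.44% × ($10950.00 − $6400.00) = $573.36 + 20.44% × $4550.00 = $1503.38
Training Fund Levy: 6% × $10950.00 = $657.00
Pension Levy: 8% × $10950.00 = $876.00
Transit Levy: 2% × $10950.00 = $219.00
Total: $1503.38 + $657.00 + $876.00 + $219.00 = $3255.38

$3255.38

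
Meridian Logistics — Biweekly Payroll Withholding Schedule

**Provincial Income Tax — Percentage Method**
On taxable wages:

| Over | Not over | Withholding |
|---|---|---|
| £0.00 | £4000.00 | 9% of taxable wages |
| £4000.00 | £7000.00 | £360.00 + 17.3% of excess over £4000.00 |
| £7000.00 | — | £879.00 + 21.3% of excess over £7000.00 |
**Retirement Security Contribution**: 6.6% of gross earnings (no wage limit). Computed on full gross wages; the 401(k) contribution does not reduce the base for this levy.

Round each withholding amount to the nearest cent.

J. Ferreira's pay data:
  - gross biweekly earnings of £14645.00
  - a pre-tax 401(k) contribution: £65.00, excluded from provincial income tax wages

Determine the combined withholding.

Provincial Income Tax: taxable = £14645.00 − £65.00 = £14580.00
  £879.00 + 21.3% × (£14580.00 − £7000.00) = £879.00 + 21.3% × £7580.00 = £2493.54
Retirement Security Contribution: 6.6% × £14645.00 = £966.57
Total: £2493.54 + £966.57 = £3460.11

£3460.11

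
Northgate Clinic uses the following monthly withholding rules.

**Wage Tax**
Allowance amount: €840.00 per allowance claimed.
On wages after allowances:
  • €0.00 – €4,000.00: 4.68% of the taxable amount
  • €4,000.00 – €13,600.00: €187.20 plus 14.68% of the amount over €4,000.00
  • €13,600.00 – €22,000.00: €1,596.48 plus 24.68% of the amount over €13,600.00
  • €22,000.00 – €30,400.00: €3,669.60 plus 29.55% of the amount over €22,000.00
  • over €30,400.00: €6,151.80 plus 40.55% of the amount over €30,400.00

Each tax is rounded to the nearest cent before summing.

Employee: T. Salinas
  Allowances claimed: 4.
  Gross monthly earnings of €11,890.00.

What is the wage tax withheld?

€852.20

Wage Tax: taxable = €11,890.00 − 4×€840.00 = €8,530.00
  €187.20 + 14.68% × (€8,530.00 − €4,000.00) = €187.20 + 14.68% × €4,530.00 = €852.20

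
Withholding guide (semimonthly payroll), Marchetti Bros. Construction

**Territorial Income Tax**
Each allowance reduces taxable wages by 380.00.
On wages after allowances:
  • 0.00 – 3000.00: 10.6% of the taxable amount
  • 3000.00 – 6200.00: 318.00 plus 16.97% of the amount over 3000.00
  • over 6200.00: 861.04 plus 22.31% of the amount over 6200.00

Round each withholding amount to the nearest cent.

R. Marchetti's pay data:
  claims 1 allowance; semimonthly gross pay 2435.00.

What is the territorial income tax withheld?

217.83

Territorial Income Tax: taxable = 2435.00 − 1×380.00 = 2055.00
  10.6% × 2055.00 = 217.83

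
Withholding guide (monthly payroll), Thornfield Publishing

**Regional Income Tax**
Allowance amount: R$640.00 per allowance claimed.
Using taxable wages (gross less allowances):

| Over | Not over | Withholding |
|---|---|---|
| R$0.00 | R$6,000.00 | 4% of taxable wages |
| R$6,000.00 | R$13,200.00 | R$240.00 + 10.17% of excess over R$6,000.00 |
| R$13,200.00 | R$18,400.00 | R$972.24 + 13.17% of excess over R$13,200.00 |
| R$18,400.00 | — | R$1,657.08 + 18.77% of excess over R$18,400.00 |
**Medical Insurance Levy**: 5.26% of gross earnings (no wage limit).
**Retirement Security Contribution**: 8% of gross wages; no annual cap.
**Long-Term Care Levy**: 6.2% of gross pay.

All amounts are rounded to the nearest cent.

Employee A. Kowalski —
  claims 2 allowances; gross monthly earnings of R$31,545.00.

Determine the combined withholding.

Regional Income Tax: taxable = R$31,545.00 − 2×R$640.00 = R$30,265.00
  R$1,657.08 + 18.77% × (R$30,265.00 − R$18,400.00) = R$1,657.08 + 18.77% × R$11,865.00 = R$3,884.14
Medical Insurance Levy: 5.26% × R$31,545.00 = R$1,659.27
Retirement Security Contribution: 8% × R$31,545.00 = R$2,523.60
Long-Term Care Levy: 6.2% × R$31,545.00 = R$1,955.79
Total: R$3,884.14 + R$1,659.27 + R$2,523.60 + R$1,955.79 = R$10,022.80

R$10,022.80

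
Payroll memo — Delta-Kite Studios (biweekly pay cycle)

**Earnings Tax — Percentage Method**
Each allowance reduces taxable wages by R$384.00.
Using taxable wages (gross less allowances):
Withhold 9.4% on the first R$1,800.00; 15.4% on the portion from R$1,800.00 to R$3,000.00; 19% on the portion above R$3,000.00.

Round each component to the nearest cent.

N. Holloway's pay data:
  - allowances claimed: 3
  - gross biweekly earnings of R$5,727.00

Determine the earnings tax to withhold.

R$653.25

Earnings Tax: taxable = R$5,727.00 − 3×R$384.00 = R$4,575.00
  R$354.00 + 19% × (R$4,575.00 − R$3,000.00) = R$354.00 + 19% × R$1,575.00 = R$653.25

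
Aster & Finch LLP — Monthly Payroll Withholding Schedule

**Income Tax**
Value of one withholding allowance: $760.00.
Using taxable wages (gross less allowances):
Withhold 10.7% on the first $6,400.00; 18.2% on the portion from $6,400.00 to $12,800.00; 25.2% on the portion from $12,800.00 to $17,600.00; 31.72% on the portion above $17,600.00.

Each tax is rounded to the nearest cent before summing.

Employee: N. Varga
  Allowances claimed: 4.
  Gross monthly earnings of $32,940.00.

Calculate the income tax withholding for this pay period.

Income Tax: taxable = $32,940.00 − 4×$760.00 = $29,900.00
  $3,059.20 + 31.72% × ($29,900.00 − $17,600.00) = $3,059.20 + 31.72% × $12,300.00 = $6,960.76

$6,960.76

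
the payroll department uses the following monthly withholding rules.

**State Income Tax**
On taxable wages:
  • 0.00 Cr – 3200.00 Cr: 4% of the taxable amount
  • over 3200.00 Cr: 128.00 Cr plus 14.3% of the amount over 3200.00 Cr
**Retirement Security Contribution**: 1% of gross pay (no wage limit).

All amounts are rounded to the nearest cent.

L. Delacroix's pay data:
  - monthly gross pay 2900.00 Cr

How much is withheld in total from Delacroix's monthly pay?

145.00 Cr

State Income Tax: taxable = 2900.00 Cr
  4% × 2900.00 Cr = 116.00 Cr
Retirement Security Contribution: 1% × 2900.00 Cr = 29.00 Cr
Total: 116.00 Cr + 29.00 Cr = 145.00 Cr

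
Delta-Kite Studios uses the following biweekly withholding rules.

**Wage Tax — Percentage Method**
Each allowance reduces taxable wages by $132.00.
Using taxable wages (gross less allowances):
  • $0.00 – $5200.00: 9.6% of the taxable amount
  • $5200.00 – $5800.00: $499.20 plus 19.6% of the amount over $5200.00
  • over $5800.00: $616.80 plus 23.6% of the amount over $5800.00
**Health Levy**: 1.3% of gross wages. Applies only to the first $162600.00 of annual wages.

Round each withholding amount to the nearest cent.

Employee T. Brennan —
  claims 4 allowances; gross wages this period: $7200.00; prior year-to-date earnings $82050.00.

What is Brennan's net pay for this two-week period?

$6283.81

Wage Tax: taxable = $7200.00 − 4×$132.00 = $6672.00
  $616.80 + 23.6% × ($6672.00 − $5800.00) = $616.80 + 23.6% × $872.00 = $822.59
Health Levy: 1.3% × $7200.00 = $93.60
Total withheld: $822.59 + $93.60 = $916.19
Net pay: $7200.00 − $916.19 = $6283.81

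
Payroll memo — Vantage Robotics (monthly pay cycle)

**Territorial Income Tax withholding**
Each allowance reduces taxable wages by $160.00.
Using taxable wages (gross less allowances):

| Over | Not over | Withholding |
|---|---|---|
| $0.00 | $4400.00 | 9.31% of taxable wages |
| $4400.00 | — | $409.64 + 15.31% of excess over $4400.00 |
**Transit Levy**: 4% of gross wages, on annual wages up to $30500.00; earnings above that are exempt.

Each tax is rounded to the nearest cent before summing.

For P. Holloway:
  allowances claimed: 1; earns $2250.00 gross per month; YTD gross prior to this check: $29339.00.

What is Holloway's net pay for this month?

Territorial Income Tax: taxable = $2250.00 − 1×$160.00 = $2090.00
  9.31% × $2090.00 = $194.58
Transit Levy: cap $30500.00 − YTD $29339.00 = $1161.00 subject; 4% × $1161.00 = $46.44
Total withheld: $194.58 + $46.44 = $241.02
Net pay: $2250.00 − $241.02 = $2008.98

$2008.98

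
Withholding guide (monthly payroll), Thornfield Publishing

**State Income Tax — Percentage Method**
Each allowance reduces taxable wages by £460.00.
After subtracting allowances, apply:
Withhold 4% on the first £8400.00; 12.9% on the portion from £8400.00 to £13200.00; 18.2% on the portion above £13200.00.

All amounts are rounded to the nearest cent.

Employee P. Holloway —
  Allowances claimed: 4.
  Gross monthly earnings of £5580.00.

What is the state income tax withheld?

£149.60

State Income Tax: taxable = £5580.00 − 4×£460.00 = £3740.00
  4% × £3740.00 = £149.60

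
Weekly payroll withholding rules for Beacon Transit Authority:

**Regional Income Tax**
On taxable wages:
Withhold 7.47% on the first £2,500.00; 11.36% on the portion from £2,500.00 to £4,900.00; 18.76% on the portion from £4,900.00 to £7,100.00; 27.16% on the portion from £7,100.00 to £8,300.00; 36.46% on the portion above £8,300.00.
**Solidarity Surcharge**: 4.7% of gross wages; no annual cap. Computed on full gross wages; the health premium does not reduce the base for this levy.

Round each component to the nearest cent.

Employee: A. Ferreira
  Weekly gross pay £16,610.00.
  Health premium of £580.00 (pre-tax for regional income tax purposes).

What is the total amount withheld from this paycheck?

Regional Income Tax: taxable = £16,610.00 − £580.00 = £16,030.00
  £1,198.03 + 36.46% × (£16,030.00 − £8,300.00) = £1,198.03 + 36.46% × £7,730.00 = £4,016.39
Solidarity Surcharge: 4.7% × £16,610.00 = £780.67
Total: £4,016.39 + £780.67 = £4,797.06

£4,797.06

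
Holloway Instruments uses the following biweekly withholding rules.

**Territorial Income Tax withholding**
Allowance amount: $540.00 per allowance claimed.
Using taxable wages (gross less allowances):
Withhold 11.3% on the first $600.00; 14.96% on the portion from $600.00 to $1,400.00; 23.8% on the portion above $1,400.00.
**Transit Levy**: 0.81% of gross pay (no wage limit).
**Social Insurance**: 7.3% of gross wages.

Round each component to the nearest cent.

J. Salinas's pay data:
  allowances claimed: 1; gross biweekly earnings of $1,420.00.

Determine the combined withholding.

$224.85

Territorial Income Tax: taxable = $1,420.00 − 1×$540.00 = $880.00
  $67.80 + 14.96% × ($880.00 − $600.00) = $67.80 + 14.96% × $280.00 = $109.69
Transit Levy: 0.81% × $1,420.00 = $11.50
Social Insurance: 7.3% × $1,420.00 = $103.66
Total: $109.69 + $11.50 + $103.66 = $224.85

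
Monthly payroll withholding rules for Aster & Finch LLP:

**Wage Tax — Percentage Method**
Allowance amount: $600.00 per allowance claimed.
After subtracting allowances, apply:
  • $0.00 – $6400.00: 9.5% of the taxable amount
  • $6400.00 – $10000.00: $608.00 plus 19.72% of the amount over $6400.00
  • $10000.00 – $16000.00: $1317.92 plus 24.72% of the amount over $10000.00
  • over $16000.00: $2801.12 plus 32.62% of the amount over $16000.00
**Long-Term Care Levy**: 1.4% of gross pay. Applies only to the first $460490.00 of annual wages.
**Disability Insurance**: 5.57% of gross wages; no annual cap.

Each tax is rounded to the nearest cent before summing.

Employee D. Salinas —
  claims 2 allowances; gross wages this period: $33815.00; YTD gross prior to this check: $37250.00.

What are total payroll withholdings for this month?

Wage Tax: taxable = $33815.00 − 2×$600.00 = $32615.00
  $2801.12 + 32.62% × ($32615.00 − $16000.00) = $2801.12 + 32.62% × $16615.00 = $8220.93
Long-Term Care Levy: 1.4% × $33815.00 = $473.41
Disability Insurance: 5.57% × $33815.00 = $1883.50
Total: $8220.93 + $473.41 + $1883.50 = $10577.84

$10577.84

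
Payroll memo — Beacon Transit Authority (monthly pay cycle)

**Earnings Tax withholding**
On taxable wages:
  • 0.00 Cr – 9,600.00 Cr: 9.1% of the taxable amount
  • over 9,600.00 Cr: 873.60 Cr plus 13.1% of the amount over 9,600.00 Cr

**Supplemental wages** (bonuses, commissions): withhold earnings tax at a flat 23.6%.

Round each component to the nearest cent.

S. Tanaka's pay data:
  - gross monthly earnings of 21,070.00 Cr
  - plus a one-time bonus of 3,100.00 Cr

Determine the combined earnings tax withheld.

3,107.77 Cr

Earnings Tax: taxable = 21,070.00 Cr
  873.60 Cr + 13.1% × (21,070.00 Cr − 9,600.00 Cr) = 873.60 Cr + 13.1% × 11,470.00 Cr = 2,376.17 Cr
Supplemental (23.6% flat on bonus): 23.6% × 3,100.00 Cr = 731.60 Cr
Total earnings tax: 2,376.17 Cr + 731.60 Cr = 3,107.77 Cr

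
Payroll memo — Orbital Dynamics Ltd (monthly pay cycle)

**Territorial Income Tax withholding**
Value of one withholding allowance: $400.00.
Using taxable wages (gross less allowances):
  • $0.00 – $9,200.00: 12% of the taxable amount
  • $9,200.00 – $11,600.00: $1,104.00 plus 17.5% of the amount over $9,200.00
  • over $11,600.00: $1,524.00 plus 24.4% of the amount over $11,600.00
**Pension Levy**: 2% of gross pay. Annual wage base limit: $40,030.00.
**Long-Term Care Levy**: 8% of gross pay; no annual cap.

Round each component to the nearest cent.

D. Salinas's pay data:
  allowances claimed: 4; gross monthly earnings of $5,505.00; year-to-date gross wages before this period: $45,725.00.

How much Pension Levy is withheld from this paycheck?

Pension Levy: YTD $45,725.00 ≥ cap $40,030.00 → $0.00

$0.00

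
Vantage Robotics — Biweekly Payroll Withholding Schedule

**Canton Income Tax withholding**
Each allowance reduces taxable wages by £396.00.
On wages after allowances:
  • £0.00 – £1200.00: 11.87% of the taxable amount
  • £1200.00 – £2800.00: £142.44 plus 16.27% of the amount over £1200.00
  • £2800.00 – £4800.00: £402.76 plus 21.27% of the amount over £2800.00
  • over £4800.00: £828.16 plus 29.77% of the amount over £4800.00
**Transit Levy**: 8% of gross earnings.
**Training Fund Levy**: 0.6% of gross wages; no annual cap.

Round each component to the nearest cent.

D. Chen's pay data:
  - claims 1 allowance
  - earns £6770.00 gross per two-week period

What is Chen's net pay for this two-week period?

Canton Income Tax: taxable = £6770.00 − 1×£396.00 = £6374.00
  £828.16 + 29.77% × (£6374.00 − £4800.00) = £828.16 + 29.77% × £1574.00 = £1296.74
Transit Levy: 8% × £6770.00 = £541.60
Training Fund Levy: 0.6% × £6770.00 = £40.62
Total withheld: £1296.74 + £541.60 + £40.62 = £1878.96
Net pay: £6770.00 − £1878.96 = £4891.04

£4891.04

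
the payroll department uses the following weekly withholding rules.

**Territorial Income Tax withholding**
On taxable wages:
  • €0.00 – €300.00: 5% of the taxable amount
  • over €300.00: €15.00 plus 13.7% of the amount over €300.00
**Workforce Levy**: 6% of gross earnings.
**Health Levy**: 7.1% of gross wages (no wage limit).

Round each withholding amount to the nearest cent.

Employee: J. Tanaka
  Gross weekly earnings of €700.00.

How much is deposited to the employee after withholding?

€538.50

Territorial Income Tax: taxable = €700.00
  €15.00 + 13.7% × (€700.00 − €300.00) = €15.00 + 13.7% × €400.00 = €69.80
Workforce Levy: 6% × €700.00 = €42.00
Health Levy: 7.1% × €700.00 = €49.70
Total withheld: €69.80 + €42.00 + €49.70 = €161.50
Net pay: €700.00 − €161.50 = €538.50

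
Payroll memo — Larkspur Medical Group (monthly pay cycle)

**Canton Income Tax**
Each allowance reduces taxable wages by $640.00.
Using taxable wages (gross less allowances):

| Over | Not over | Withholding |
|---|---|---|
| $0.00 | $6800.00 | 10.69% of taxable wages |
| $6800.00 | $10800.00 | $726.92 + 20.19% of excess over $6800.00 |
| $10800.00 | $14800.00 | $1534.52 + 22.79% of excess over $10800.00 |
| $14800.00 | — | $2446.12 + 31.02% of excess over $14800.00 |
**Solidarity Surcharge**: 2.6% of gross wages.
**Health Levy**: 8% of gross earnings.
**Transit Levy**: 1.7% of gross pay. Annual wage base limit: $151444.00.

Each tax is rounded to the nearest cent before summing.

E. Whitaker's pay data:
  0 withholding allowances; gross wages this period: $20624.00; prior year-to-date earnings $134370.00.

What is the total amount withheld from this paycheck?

$6729.12

Canton Income Tax: taxable = $20624.00
  $2446.12 + 31.02% × ($20624.00 − $14800.00) = $2446.12 + 31.02% × $5824.00 = $4252.72
Solidarity Surcharge: 2.6% × $20624.00 = $536.22
Health Levy: 8% × $20624.00 = $1649.92
Transit Levy: cap $151444.00 − YTD $134370.00 = $17074.00 subject; 1.7% × $17074.00 = $290.26
Total: $4252.72 + $536.22 + $1649.92 + $290.26 = $6729.12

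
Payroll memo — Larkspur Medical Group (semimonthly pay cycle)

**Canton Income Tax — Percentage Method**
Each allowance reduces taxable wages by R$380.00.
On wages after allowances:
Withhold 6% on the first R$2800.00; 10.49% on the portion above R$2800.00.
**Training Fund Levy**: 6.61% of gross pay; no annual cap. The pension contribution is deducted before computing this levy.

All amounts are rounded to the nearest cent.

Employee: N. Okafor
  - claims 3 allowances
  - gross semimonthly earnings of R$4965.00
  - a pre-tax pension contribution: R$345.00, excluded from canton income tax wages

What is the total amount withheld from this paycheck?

R$544.71

Canton Income Tax: taxable = R$4965.00 − R$345.00 − 3×R$380.00 = R$3480.00
  R$168.00 + 10.49% × (R$3480.00 − R$2800.00) = R$168.00 + 10.49% × R$680.00 = R$239.33
Training Fund Levy: 6.61% × R$4620.00 = R$305.38
Total: R$239.33 + R$305.38 = R$544.71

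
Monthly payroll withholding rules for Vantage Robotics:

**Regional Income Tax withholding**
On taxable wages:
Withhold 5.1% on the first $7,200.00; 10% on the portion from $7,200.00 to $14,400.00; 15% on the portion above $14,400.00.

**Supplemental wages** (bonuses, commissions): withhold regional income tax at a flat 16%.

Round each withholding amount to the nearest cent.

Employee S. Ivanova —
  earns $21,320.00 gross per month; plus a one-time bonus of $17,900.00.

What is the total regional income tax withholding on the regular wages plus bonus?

Regional Income Tax: taxable = $21,320.00
  $1,087.20 + 15% × ($21,320.00 − $14,400.00) = $1,087.20 + 15% × $6,920.00 = $2,125.20
Supplemental (16% flat on bonus): 16% × $17,900.00 = $2,864.00
Total regional income tax: $2,125.20 + $2,864.00 = $4,989.20

$4,989.20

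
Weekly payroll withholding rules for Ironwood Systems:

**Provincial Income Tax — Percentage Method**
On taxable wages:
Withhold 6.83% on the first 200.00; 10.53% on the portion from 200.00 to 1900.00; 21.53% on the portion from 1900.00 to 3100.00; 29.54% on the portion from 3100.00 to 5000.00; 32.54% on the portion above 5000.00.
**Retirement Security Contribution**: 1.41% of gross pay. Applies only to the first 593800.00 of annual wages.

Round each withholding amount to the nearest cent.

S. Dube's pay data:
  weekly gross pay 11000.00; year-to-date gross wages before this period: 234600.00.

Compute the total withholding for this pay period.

Provincial Income Tax: taxable = 11000.00
  1012.29 + 32.54% × (11000.00 − 5000.00) = 1012.29 + 32.54% × 6000.00 = 2964.69
Retirement Security Contribution: 1.41% × 11000.00 = 155.10
Total: 2964.69 + 155.10 = 3119.79

3119.79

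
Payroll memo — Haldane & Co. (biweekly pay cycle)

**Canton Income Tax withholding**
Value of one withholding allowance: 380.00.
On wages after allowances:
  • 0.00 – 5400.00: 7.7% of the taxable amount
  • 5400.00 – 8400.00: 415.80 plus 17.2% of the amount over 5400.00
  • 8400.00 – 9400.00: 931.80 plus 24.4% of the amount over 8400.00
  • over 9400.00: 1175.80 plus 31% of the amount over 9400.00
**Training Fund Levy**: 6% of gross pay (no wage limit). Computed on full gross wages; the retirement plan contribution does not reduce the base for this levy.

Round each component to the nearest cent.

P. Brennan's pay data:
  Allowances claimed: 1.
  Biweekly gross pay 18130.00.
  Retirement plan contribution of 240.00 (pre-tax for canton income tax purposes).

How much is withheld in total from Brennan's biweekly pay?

4777.70

Canton Income Tax: taxable = 18130.00 − 240.00 − 1×380.00 = 17510.00
  1175.80 + 31% × (17510.00 − 9400.00) = 1175.80 + 31% × 8110.00 = 3689.90
Training Fund Levy: 6% × 18130.00 = 1087.80
Total: 3689.90 + 1087.80 = 4777.70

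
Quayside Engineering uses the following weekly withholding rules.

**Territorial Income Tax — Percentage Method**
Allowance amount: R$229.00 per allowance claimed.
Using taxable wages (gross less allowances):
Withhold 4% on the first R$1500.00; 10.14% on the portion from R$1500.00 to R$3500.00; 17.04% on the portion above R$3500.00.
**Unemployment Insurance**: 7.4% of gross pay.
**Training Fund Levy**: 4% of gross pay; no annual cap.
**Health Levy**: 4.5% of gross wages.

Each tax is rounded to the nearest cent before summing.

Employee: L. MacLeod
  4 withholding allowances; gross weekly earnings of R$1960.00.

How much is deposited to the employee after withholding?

Territorial Income Tax: taxable = R$1960.00 − 4×R$229.00 = R$1044.00
  4% × R$1044.00 = R$41.76
Unemployment Insurance: 7.4% × R$1960.00 = R$145.04
Training Fund Levy: 4% × R$1960.00 = R$78.40
Health Levy: 4.5% × R$1960.00 = R$88.20
Total withheld: R$41.76 + R$145.04 + R$78.40 + R$88.20 = R$353.40
Net pay: R$1960.00 − R$353.40 = R$1606.60

R$1606.60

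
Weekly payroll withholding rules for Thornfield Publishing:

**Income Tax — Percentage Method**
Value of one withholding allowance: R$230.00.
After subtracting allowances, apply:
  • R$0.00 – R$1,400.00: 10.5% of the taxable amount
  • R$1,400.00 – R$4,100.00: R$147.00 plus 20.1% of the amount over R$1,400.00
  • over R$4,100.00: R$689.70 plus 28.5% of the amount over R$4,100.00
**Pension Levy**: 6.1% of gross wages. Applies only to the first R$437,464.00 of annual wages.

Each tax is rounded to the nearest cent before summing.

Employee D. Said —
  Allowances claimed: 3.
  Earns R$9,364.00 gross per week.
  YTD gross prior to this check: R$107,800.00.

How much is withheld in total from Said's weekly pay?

R$2,564.49

Income Tax: taxable = R$9,364.00 − 3×R$230.00 = R$8,674.00
  R$689.70 + 28.5% × (R$8,674.00 − R$4,100.00) = R$689.70 + 28.5% × R$4,574.00 = R$1,993.29
Pension Levy: 6.1% × R$9,364.00 = R$571.20
Total: R$1,993.29 + R$571.20 = R$2,564.49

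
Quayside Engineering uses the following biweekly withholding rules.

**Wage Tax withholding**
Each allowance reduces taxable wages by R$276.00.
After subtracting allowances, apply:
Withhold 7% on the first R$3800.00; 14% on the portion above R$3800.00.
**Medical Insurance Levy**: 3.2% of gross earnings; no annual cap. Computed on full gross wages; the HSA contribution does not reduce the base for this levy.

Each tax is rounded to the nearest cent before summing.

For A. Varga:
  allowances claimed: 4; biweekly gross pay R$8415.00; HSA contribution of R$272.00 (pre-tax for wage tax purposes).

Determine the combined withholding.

Wage Tax: taxable = R$8415.00 − R$272.00 − 4×R$276.00 = R$7039.00
  R$266.00 + 14% × (R$7039.00 − R$3800.00) = R$266.00 + 14% × R$3239.00 = R$719.46
Medical Insurance Levy: 3.2% × R$8415.00 = R$269.28
Total: R$719.46 + R$269.28 = R$988.74

R$988.74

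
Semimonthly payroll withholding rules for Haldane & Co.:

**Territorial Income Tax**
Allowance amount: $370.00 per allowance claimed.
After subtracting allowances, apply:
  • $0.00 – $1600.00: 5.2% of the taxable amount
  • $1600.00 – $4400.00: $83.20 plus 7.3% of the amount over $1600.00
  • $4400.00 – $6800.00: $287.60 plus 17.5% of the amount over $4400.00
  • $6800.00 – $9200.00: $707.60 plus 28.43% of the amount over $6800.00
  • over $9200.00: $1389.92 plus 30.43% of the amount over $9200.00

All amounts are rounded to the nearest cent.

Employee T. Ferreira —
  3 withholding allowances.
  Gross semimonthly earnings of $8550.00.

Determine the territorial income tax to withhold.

Territorial Income Tax: taxable = $8550.00 − 3×$370.00 = $7440.00
  $707.60 + 28.43% × ($7440.00 − $6800.00) = $707.60 + 28.43% × $640.00 = $889.55

$889.55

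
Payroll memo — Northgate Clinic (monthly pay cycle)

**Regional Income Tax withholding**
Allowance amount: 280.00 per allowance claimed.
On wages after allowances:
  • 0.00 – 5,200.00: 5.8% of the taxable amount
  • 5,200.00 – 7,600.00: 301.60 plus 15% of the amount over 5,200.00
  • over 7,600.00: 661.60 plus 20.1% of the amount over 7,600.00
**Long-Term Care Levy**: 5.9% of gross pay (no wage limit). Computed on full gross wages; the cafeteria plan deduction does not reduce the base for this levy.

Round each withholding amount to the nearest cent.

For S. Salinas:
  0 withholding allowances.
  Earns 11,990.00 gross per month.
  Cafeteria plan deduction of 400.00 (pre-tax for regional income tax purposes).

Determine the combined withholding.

2,171.00

Regional Income Tax: taxable = 11,990.00 − 400.00 = 11,590.00
  661.60 + 20.1% × (11,590.00 − 7,600.00) = 661.60 + 20.1% × 3,990.00 = 1,463.59
Long-Term Care Levy: 5.9% × 11,990.00 = 707.41
Total: 1,463.59 + 707.41 = 2,171.00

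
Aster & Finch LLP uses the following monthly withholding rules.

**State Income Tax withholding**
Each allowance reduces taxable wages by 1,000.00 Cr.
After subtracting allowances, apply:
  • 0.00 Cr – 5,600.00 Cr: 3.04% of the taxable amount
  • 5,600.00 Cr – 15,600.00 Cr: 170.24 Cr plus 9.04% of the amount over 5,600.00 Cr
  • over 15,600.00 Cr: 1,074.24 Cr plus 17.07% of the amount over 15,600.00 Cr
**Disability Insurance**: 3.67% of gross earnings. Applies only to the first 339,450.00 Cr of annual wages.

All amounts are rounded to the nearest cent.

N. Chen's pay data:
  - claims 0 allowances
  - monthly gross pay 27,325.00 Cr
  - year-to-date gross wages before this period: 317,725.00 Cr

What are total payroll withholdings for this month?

State Income Tax: taxable = 27,325.00 Cr
  1,074.24 Cr + 17.07% × (27,325.00 Cr − 15,600.00 Cr) = 1,074.24 Cr + 17.07% × 11,725.00 Cr = 3,075.70 Cr
Disability Insurance: cap 339,450.00 Cr − YTD 317,725.00 Cr = 21,725.00 Cr subject; 3.67% × 21,725.00 Cr = 797.31 Cr
Total: 3,075.70 Cr + 797.31 Cr = 3,873.01 Cr

3,873.01 Cr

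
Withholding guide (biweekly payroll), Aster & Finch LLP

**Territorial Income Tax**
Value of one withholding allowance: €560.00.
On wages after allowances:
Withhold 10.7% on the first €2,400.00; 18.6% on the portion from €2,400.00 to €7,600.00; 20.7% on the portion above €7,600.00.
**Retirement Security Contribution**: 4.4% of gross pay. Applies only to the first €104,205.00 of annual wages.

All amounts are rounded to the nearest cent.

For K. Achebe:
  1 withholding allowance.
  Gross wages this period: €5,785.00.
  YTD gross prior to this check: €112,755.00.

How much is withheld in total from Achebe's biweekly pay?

Territorial Income Tax: taxable = €5,785.00 − 1×€560.00 = €5,225.00
  €256.80 + 18.6% × (€5,225.00 − €2,400.00) = €256.80 + 18.6% × €2,825.00 = €782.25
Retirement Security Contribution: YTD €112,755.00 ≥ cap €104,205.00 → €0.00
Total: €782.25 + €0.00 = €782.25

€782.25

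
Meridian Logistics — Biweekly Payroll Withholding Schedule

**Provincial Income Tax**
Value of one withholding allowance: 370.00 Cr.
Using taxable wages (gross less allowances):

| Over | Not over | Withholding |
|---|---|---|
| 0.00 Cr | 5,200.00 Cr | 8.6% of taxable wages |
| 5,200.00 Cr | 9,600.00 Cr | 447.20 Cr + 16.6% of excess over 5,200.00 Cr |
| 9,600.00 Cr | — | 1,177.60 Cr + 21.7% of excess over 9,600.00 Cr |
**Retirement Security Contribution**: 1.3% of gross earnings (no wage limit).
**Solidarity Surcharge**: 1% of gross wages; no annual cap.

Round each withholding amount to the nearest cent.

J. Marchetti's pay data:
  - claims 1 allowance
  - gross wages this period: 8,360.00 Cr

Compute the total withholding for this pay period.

1,102.62 Cr

Provincial Income Tax: taxable = 8,360.00 Cr − 1×370.00 Cr = 7,990.00 Cr
  447.20 Cr + 16.6% × (7,990.00 Cr − 5,200.00 Cr) = 447.20 Cr + 16.6% × 2,790.00 Cr = 910.34 Cr
Retirement Security Contribution: 1.3% × 8,360.00 Cr = 108.68 Cr
Solidarity Surcharge: 1% × 8,360.00 Cr = 83.60 Cr
Total: 910.34 Cr + 108.68 Cr + 83.60 Cr = 1,102.62 Cr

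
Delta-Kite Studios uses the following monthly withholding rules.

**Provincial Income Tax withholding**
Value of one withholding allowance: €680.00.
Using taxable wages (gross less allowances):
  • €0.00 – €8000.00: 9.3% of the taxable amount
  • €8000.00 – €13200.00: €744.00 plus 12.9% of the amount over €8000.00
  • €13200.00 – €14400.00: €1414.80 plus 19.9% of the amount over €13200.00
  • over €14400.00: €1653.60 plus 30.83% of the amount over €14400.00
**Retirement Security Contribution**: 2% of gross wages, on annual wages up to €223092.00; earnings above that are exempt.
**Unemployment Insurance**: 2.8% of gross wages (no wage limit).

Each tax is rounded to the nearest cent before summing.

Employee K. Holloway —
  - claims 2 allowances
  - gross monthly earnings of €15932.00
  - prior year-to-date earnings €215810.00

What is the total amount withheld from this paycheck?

Provincial Income Tax: taxable = €15932.00 − 2×€680.00 = €14572.00
  €1653.60 + 30.83% × (€14572.00 − €14400.00) = €1653.60 + 30.83% × €172.00 = €1706.63
Retirement Security Contribution: cap €223092.00 − YTD €215810.00 = €7282.00 subject; 2% × €7282.00 = €145.64
Unemployment Insurance: 2.8% × €15932.00 = €446.10
Total: €1706.63 + €145.64 + €446.10 = €2298.37

€2298.37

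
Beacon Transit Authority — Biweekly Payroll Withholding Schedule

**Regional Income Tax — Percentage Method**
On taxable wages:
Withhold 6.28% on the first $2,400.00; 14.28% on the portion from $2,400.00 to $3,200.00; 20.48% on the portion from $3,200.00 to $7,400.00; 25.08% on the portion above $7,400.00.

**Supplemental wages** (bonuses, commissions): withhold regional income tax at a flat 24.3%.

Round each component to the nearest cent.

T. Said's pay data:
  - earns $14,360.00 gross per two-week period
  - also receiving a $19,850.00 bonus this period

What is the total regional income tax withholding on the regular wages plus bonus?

$7,694.24

Regional Income Tax: taxable = $14,360.00
  $1,125.12 + 25.08% × ($14,360.00 − $7,400.00) = $1,125.12 + 25.08% × $6,960.00 = $2,870.69
Supplemental (24.3% flat on bonus): 24.3% × $19,850.00 = $4,823.55
Total regional income tax: $2,870.69 + $4,823.55 = $7,694.24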